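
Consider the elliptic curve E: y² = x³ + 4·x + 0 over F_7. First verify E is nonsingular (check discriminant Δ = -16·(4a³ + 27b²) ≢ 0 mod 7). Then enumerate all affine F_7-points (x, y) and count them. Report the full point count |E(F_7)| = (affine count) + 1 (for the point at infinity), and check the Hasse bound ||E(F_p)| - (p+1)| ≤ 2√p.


Affine points = {(0, 0), (2, 3), (2, 4), (3, 2), (3, 5), (6, 3), (6, 4)}; affine count = 7; |E(F_7)| = 8.

Discriminant check: Δ ∝ 4a³ + 27b² = 4·4³ + 27·0² = 4·64 + 27·0 ≡ 4 (mod 7). Nonzero ⇒ E is nonsingular.
For each x ∈ F_7, compute rhs = x³ + 4·x + 0 mod 7, then count y ∈ F_7 with y² ≡ rhs.
  x = 0: rhs = 0, matching y values: 0 (1 points).
  x = 1: rhs = 5, matching y values: none (0 points).
  x = 2: rhs = 2, matching y values: 3, 4 (2 points).
  x = 3: rhs = 4, matching y values: 2, 5 (2 points).
  x = 4: rhs = 3, matching y values: none (0 points).
  x = 5: rhs = 5, matching y values: none (0 points).
  x = 6: rhs = 2, matching y values: 3, 4 (2 points).
Total affine count: 7.
Full point count |E(F_7)| = 7 + 1 = 8.
Hasse bound: |8 − (7+1)| = |0| = 0 ≤ 2√7 ≈ 5.2915 ✓.


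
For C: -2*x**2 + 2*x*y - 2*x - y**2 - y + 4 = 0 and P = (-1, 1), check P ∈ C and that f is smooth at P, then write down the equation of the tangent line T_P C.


Tangent line at P: 4*x - 5*y + 9 = 0.

Step 1: f(-1, 1) = 0, so P lies on C.
Step 2: partial derivatives
  f_x(x, y) = -4*x + 2*y - 2, f_y(x, y) = 2*x - 2*y - 1.
  f_x(P) = 4, f_y(P) = -5 (gradient nonzero, so P is smooth).
Step 3: tangent line at P: 4·(x − -1) + -5·(y − 1) = 0.
Expanding: 4*x - 5*y + 9 = 0.


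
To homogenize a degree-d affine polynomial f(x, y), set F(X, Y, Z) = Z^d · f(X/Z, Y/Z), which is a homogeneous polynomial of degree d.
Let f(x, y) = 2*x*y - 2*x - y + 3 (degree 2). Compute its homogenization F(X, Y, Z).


F(X, Y, Z) = 2*X*Y - 2*X*Z - Y*Z + 3*Z**2

deg(f) = 2.
Substitute x = X/Z, y = Y/Z into f, then multiply by Z^2.
  monomial 2·x^1·y^1 ↦ 2·X^1·Y^1·Z^0.
  monomial -2·x^1·y^0 ↦ -2·X^1·Y^0·Z^1.
  monomial -1·x^0·y^1 ↦ -1·X^0·Y^1·Z^1.
  monomial 3·x^0·y^0 ↦ 3·X^0·Y^0·Z^2.
Collecting: F(X, Y, Z) = 2*X*Y - 2*X*Z - Y*Z + 3*Z**2.


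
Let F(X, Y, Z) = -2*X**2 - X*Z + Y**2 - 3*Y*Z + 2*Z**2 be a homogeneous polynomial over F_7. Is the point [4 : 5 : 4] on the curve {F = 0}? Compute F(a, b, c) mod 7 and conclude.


F(4,5,4) ≡ 5 (mod 7); P is NOT on the curve.

Evaluate F(4, 5, 4) term-by-term (mod 7).
  -2*X**2 ↦ -2·16·1·1 = -32
  -X*Z ↦ -1·4·1·4 = -16
  Y**2 ↦ 1·1·25·1 = 25
  -3*Y*Z ↦ -3·1·5·4 = -60
  2*Z**2 ↦ 2·1·1·16 = 32
Sum: F(4, 5, 4) = (-32) + (-16) + (25) + (-60) + (32) = -51.
Reducing mod 7: -51 ≡ 5 (mod 7).
Since F(a, b, c) ≡ 5 ≠ 0 (mod 7), P does NOT lie on the curve.


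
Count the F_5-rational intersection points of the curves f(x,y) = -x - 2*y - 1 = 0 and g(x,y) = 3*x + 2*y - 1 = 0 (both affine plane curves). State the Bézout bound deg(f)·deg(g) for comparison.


Common zeros: {(1, 4)}; count = 1; Bézout bound = 1.

deg(f) = 1, deg(g) = 1, so Bézout bound = 1.
Scan x ∈ F_5. For each x, list the y ∈ F_5 with f(x, y) ≡ 0 and those with g(x, y) ≡ 0 (mod 5); the common zeros in that column are the intersection.
  x = 0: f ≡ 0 at y ∈ {2}; g ≡ 0 at y ∈ {3}; common: ∅.
  x = 1: f ≡ 0 at y ∈ {4}; g ≡ 0 at y ∈ {4}; common: {4}.
  x = 2: f ≡ 0 at y ∈ {1}; g ≡ 0 at y ∈ {0}; common: ∅.
  x = 3: f ≡ 0 at y ∈ {3}; g ≡ 0 at y ∈ {1}; common: ∅.
  x = 4: f ≡ 0 at y ∈ {0}; g ≡ 0 at y ∈ {2}; common: ∅.
Collecting: common zeros = {(1, 4)}, so the count is 1.
Comparison with the Bézout bound: 1 ≤ 1 = deg(f)·deg(g), as expected for curves with no common component (the bound is attained).


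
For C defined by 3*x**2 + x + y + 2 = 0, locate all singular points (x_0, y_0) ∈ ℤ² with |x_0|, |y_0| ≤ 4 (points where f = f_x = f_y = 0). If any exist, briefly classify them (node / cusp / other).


No singular points in the scanned grid; C is smooth there.

Compute partial derivatives:
  f_x = 6*x + 1.
  f_y = 1.
f_y = 1 is a nonzero constant, so f_y never vanishes: no point (x, y) can satisfy f = f_x = f_y = 0. In particular no (x, y) ∈ {−4, ..., 4}² is singular; the curve is smooth.


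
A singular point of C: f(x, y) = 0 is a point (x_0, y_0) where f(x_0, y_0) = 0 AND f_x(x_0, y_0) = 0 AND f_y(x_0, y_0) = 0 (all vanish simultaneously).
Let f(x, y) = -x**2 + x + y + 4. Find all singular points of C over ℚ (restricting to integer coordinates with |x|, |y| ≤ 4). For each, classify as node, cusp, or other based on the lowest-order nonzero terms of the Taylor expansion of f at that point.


No singular points in the scanned grid; C is smooth there.

Compute partial derivatives:
  f_x = 1 - 2*x.
  f_y = 1.
f_y = 1 is a nonzero constant, so f_y never vanishes: no point (x, y) can satisfy f = f_x = f_y = 0. In particular no (x, y) ∈ {−4, ..., 4}² is singular; the curve is smooth.


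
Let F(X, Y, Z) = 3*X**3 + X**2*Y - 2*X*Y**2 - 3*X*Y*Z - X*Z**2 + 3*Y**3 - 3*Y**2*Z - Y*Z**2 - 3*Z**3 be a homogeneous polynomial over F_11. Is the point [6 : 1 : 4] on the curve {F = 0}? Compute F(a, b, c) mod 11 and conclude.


F(6,1,4) ≡ 1 (mod 11); P is NOT on the curve.

Evaluate F(6, 1, 4) term-by-term (mod 11).
  3*X**3 ↦ 3·216·1·1 = 648
  X**2*Y ↦ 1·36·1·1 = 36
  -2*X*Y**2 ↦ -2·6·1·1 = -12
  -3*X*Y*Z ↦ -3·6·1·4 = -72
  -X*Z**2 ↦ -1·6·1·16 = -96
  3*Y**3 ↦ 3·1·1·1 = 3
  -3*Y**2*Z ↦ -3·1·1·4 = -12
  -Y*Z**2 ↦ -1·1·1·16 = -16
  -3*Z**3 ↦ -3·1·1·64 = -192
Sum: F(6, 1, 4) = (648) + (36) + (-12) + (-72) + (-96) + (3) + (-12) + (-16) + (-192) = 287.
Reducing mod 11: 287 ≡ 1 (mod 11).
Since F(a, b, c) ≡ 1 ≠ 0 (mod 11), P does NOT lie on the curve.


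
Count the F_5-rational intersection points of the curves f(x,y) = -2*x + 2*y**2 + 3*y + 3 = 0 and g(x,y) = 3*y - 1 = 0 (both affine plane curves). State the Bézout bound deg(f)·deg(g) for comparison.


Common zeros: {(1, 2)}; count = 1; Bézout bound = 2.

deg(f) = 2, deg(g) = 1, so Bézout bound = 2.
Scan x ∈ F_5. For each x, list the y ∈ F_5 with f(x, y) ≡ 0 and those with g(x, y) ≡ 0 (mod 5); the common zeros in that column are the intersection.
  x = 0: f ≡ 0 at y ∈ {3}; g ≡ 0 at y ∈ {2}; common: ∅.
  x = 1: f ≡ 0 at y ∈ {2, 4}; g ≡ 0 at y ∈ {2}; common: {2}.
  x = 2: f ≡ 0 at y ∈ ∅; g ≡ 0 at y ∈ {2}; common: ∅.
  x = 3: f ≡ 0 at y ∈ ∅; g ≡ 0 at y ∈ {2}; common: ∅.
  x = 4: f ≡ 0 at y ∈ {0, 1}; g ≡ 0 at y ∈ {2}; common: ∅.
Collecting: common zeros = {(1, 2)}, so the count is 1.
Comparison with the Bézout bound: 1 ≤ 2 = deg(f)·deg(g), as expected for curves with no common component (the affine F_5-count falls short of the bound because intersections may lie at infinity, over extension fields, or carry multiplicity).


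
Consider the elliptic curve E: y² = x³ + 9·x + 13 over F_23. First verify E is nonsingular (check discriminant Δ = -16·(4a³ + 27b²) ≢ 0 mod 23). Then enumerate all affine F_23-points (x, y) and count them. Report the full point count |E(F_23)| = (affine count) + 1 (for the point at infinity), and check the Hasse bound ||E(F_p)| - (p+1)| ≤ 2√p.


Affine points = {(0, 6), (0, 17), (1, 0), (2, 4), (2, 19), (9, 8), (9, 15), (12, 3), (12, 20), (13, 2), (13, 21), (14, 10), (14, 13), (15, 2), (15, 21), (18, 2), (18, 21), (22, 7), (22, 16)}; affine count = 19; |E(F_23)| = 20.

Discriminant check: Δ ∝ 4a³ + 27b² = 4·9³ + 27·13² = 4·729 + 27·169 ≡ 4 (mod 23). Nonzero ⇒ E is nonsingular.
For each x ∈ F_23, compute rhs = x³ + 9·x + 13 mod 23, then count y ∈ F_23 with y² ≡ rhs.
  x = 0: rhs = 13, matching y values: 6, 17 (2 points).
  x = 1: rhs = 0, matching y values: 0 (1 points).
  x = 2: rhs = 16, matching y values: 4, 19 (2 points).
  x = 3: rhs = 21, matching y values: none (0 points).
  x = 4: rhs = 21, matching y values: none (0 points).
  x = 5: rhs = 22, matching y values: none (0 points).
  x = 6: rhs = 7, matching y values: none (0 points).
  x = 7: rhs = 5, matching y values: none (0 points).
  x = 8: rhs = 22, matching y values: none (0 points).
  x = 9: rhs = 18, matching y values: 8, 15 (2 points).
  x = 10: rhs = 22, matching y values: none (0 points).
  x = 11: rhs = 17, matching y values: none (0 points).
  x = 12: rhs = 9, matching y values: 3, 20 (2 points).
  x = 13: rhs = 4, matching y values: 2, 21 (2 points).
  x = 14: rhs = 8, matching y values: 10, 13 (2 points).
  x = 15: rhs = 4, matching y values: 2, 21 (2 points).
  x = 16: rhs = 21, matching y values: none (0 points).
  x = 17: rhs = 19, matching y values: none (0 points).
  x = 18: rhs = 4, matching y values: 2, 21 (2 points).
  x = 19: rhs = 5, matching y values: none (0 points).
  x = 20: rhs = 5, matching y values: none (0 points).
  x = 21: rhs = 10, matching y values: none (0 points).
  x = 22: rhs = 3, matching y values: 7, 16 (2 points).
Total affine count: 19.
Full point count |E(F_23)| = 19 + 1 = 20.
Hasse bound: |20 − (23+1)| = |-4| = 4 ≤ 2√23 ≈ 9.5917 ✓.


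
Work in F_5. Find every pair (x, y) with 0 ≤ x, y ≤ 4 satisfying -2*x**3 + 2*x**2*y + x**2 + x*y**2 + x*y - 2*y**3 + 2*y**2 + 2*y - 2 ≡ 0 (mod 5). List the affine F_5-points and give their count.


Affine F_5-points: {(0, 1), (0, 4), (1, 3), (2, 1), (2, 2), (2, 4), (4, 2), (4, 3)}; count = 8.

For each of the 25 pairs (x, y) ∈ F_5², evaluate f(x, y) mod 5. Record the zeros.
  x = 0: [0↦3, 1↦0, 2↦4, 3↦3, 4↦0]  zeros at y ∈ {1, 4}
  x = 1: [0↦2, 1↦3, 2↦3, 3↦0, 4↦2]  zeros at y ∈ {3}
  x = 2: [0↦1, 1↦0, 2↦0, 3↦4, 4↦0]  zeros at y ∈ {1, 2, 4}
  x = 3: [0↦3, 1↦4, 2↦3, 3↦3, 4↦2]  zeros at y ∈ ∅
  x = 4: [0↦1, 1↦3, 2↦0, 3↦0, 4↦1]  zeros at y ∈ {2, 3}
Collecting zeros: affine points = {(0, 1), (0, 4), (1, 3), (2, 1), (2, 2), (2, 4), (4, 2), (4, 3)}.
Total count |C(F_5)_aff| = 8.


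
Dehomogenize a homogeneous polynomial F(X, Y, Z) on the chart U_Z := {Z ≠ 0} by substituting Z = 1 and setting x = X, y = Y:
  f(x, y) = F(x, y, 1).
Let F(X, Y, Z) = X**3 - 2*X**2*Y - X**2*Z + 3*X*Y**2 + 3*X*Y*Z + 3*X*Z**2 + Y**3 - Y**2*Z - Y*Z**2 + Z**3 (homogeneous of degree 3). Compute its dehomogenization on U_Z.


f(x, y) = x**3 - 2*x**2*y - x**2 + 3*x*y**2 + 3*x*y + 3*x + y**3 - y**2 - y + 1

On U_Z we set Z = 1. Each monomial c·X^i·Y^j·Z^k in F becomes c·x^i·y^j·1^k = c·x^i·y^j.
Substituting Z = 1: F(X, Y, 1) = x**3 - 2*x**2*y - x**2 + 3*x*y**2 + 3*x*y + 3*x + y**3 - y**2 - y + 1.
Note: deg(f) ≤ deg(F) = 3; strict inequality happens when F is divisible by Z (lost terms).


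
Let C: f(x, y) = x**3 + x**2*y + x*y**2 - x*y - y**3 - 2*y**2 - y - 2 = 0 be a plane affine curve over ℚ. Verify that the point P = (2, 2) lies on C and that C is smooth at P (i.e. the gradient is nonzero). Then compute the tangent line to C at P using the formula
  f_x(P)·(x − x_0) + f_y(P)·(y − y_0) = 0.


Tangent line at P: 22*x - 11*y - 22 = 0.

Step 1: f(2, 2) = 0, so P lies on C.
Step 2: partial derivatives
  f_x(x, y) = 3*x**2 + 2*x*y + y**2 - y, f_y(x, y) = x**2 + 2*x*y - x - 3*y**2 - 4*y - 1.
  f_x(P) = 22, f_y(P) = -11 (gradient nonzero, so P is smooth).
Step 3: tangent line at P: 22·(x − 2) + -11·(y − 2) = 0.
Expanding: 22*x - 11*y - 22 = 0.


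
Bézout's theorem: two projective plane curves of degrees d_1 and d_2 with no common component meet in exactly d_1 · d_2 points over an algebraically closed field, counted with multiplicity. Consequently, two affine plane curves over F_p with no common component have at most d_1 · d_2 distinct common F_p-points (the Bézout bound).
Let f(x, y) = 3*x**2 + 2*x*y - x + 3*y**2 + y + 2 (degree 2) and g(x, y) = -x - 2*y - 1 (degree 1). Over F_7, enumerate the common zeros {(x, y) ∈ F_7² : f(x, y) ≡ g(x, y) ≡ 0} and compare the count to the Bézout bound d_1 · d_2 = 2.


Common zeros: ∅; count = 0; Bézout bound = 2.

deg(f) = 2, deg(g) = 1, so Bézout bound = 2.
Scan x ∈ F_7. For each x, list the y ∈ F_7 with f(x, y) ≡ 0 and those with g(x, y) ≡ 0 (mod 7); the common zeros in that column are the intersection.
  x = 0: f ≡ 0 at y ∈ ∅; g ≡ 0 at y ∈ {3}; common: ∅.
  x = 1: f ≡ 0 at y ∈ ∅; g ≡ 0 at y ∈ {6}; common: ∅.
  x = 2: f ≡ 0 at y ∈ {5}; g ≡ 0 at y ∈ {2}; common: ∅.
  x = 3: f ≡ 0 at y ∈ ∅; g ≡ 0 at y ∈ {5}; common: ∅.
  x = 4: f ≡ 0 at y ∈ ∅; g ≡ 0 at y ∈ {1}; common: ∅.
  x = 5: f ≡ 0 at y ∈ ∅; g ≡ 0 at y ∈ {4}; common: ∅.
  x = 6: f ≡ 0 at y ∈ ∅; g ≡ 0 at y ∈ {0}; common: ∅.
Collecting: common zeros = ∅, so the count is 0.
Comparison with the Bézout bound: 0 ≤ 2 = deg(f)·deg(g), as expected for curves with no common component (the affine F_7-count falls short of the bound because intersections may lie at infinity, over extension fields, or carry multiplicity).


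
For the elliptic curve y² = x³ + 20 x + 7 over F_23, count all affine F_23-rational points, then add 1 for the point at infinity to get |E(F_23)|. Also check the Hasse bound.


Affine points = {(2, 3), (2, 20), (3, 5), (3, 18), (4, 6), (4, 17), (5, 5), (5, 18), (8, 9), (8, 14), (13, 7), (13, 16), (14, 8), (14, 15), (15, 5), (15, 18), (17, 4), (17, 19), (18, 9), (18, 14), (19, 1), (19, 22), (20, 9), (20, 14), (22, 3), (22, 20)}; affine count = 26; |E(F_23)| = 27.

Discriminant check: Δ ∝ 4a³ + 27b² = 4·20³ + 27·7² = 4·8000 + 27·49 ≡ 19 (mod 23). Nonzero ⇒ E is nonsingular.
For each x ∈ F_23, compute rhs = x³ + 20·x + 7 mod 23, then count y ∈ F_23 with y² ≡ rhs.
  x = 0: rhs = 7, matching y values: none (0 points).
  x = 1: rhs = 5, matching y values: none (0 points).
  x = 2: rhs = 9, matching y values: 3, 20 (2 points).
  x = 3: rhs = 2, matching y values: 5, 18 (2 points).
  x = 4: rhs = 13, matching y values: 6, 17 (2 points).
  x = 5: rhs = 2, matching y values: 5, 18 (2 points).
  x = 6: rhs = 21, matching y values: none (0 points).
  x = 7: rhs = 7, matching y values: none (0 points).
  x = 8: rhs = 12, matching y values: 9, 14 (2 points).
  x = 9: rhs = 19, matching y values: none (0 points).
  x = 10: rhs = 11, matching y values: none (0 points).
  x = 11: rhs = 17, matching y values: none (0 points).
  x = 12: rhs = 20, matching y values: none (0 points).
  x = 13: rhs = 3, matching y values: 7, 16 (2 points).
  x = 14: rhs = 18, matching y values: 8, 15 (2 points).
  x = 15: rhs = 2, matching y values: 5, 18 (2 points).
  x = 16: rhs = 7, matching y values: none (0 points).
  x = 17: rhs = 16, matching y values: 4, 19 (2 points).
  x = 18: rhs = 12, matching y values: 9, 14 (2 points).
  x = 19: rhs = 1, matching y values: 1, 22 (2 points).
  x = 20: rhs = 12, matching y values: 9, 14 (2 points).
  x = 21: rhs = 5, matching y values: none (0 points).
  x = 22: rhs = 9, matching y values: 3, 20 (2 points).
Total affine count: 26.
Full point count |E(F_23)| = 26 + 1 = 27.
Hasse bound: |27 − (23+1)| = |3| = 3 ≤ 2√23 ≈ 9.5917 ✓.


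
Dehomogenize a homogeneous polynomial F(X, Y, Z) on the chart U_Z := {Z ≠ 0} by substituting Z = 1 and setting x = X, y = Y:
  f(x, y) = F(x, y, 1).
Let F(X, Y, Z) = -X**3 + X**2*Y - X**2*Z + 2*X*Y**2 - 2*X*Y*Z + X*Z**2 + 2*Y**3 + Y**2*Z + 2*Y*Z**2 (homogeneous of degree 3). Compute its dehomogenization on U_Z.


f(x, y) = -x**3 + x**2*y - x**2 + 2*x*y**2 - 2*x*y + x + 2*y**3 + y**2 + 2*y

On U_Z we set Z = 1. Each monomial c·X^i·Y^j·Z^k in F becomes c·x^i·y^j·1^k = c·x^i·y^j.
Substituting Z = 1: F(X, Y, 1) = -x**3 + x**2*y - x**2 + 2*x*y**2 - 2*x*y + x + 2*y**3 + y**2 + 2*y.
Note: deg(f) ≤ deg(F) = 3; strict inequality happens when F is divisible by Z (lost terms).


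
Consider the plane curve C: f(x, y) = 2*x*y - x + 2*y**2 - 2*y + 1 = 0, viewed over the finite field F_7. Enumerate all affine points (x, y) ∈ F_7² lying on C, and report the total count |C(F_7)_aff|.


Affine F_7-points: {(1, 0), (3, 2), (3, 3), (4, 5), (4, 6), (6, 1)}; count = 6.

For each of the 49 pairs (x, y) ∈ F_7², evaluate f(x, y) mod 7. Record the zeros.
  x = 0: [0↦1, 1↦1, 2↦5, 3↦6, 4↦4, 5↦6, 6↦5]  zeros at y ∈ ∅
  x = 1: [0↦0, 1↦2, 2↦1, 3↦4, 4↦4, 5↦1, 6↦2]  zeros at y ∈ {0}
  x = 2: [0↦6, 1↦3, 2↦4, 3↦2, 4↦4, 5↦3, 6↦6]  zeros at y ∈ ∅
  x = 3: [0↦5, 1↦4, 2↦0, 3↦0, 4↦4, 5↦5, 6↦3]  zeros at y ∈ {2, 3}
  x = 4: [0↦4, 1↦5, 2↦3, 3↦5, 4↦4, 5↦0, 6↦0]  zeros at y ∈ {5, 6}
  x = 5: [0↦3, 1↦6, 2↦6, 3↦3, 4↦4, 5↦2, 6↦4]  zeros at y ∈ ∅
  x = 6: [0↦2, 1↦0, 2↦2, 3↦1, 4↦4, 5↦4, 6↦1]  zeros at y ∈ {1}
Collecting zeros: affine points = {(1, 0), (3, 2), (3, 3), (4, 5), (4, 6), (6, 1)}.
Total count |C(F_7)_aff| = 6.


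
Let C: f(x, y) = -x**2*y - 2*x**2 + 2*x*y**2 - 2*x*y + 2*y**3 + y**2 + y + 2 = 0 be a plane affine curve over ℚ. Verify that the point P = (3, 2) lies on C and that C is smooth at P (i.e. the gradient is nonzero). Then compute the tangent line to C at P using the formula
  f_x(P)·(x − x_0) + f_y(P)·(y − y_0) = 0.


Tangent line at P: -20*x + 38*y - 16 = 0.

Step 1: f(3, 2) = 0, so P lies on C.
Step 2: partial derivatives
  f_x(x, y) = -2*x*y - 4*x + 2*y**2 - 2*y, f_y(x, y) = -x**2 + 4*x*y - 2*x + 6*y**2 + 2*y + 1.
  f_x(P) = -20, f_y(P) = 38 (gradient nonzero, so P is smooth).
Step 3: tangent line at P: -20·(x − 3) + 38·(y − 2) = 0.
Expanding: -20*x + 38*y - 16 = 0.


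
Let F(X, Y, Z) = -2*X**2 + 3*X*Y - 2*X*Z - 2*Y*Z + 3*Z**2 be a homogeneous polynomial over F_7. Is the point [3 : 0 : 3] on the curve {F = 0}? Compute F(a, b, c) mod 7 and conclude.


F(3,0,3) ≡ 5 (mod 7); P is NOT on the curve.

Evaluate F(3, 0, 3) term-by-term (mod 7).
  -2*X**2 ↦ -2·9·1·1 = -18
  3*X*Y ↦ 3·3·0·1 = 0
  -2*X*Z ↦ -2·3·1·3 = -18
  -2*Y*Z ↦ -2·1·0·3 = 0
  3*Z**2 ↦ 3·1·1·9 = 27
Sum: F(3, 0, 3) = (-18) + (0) + (-18) + (0) + (27) = -9.
Reducing mod 7: -9 ≡ 5 (mod 7).
Since F(a, b, c) ≡ 5 ≠ 0 (mod 7), P does NOT lie on the curve.


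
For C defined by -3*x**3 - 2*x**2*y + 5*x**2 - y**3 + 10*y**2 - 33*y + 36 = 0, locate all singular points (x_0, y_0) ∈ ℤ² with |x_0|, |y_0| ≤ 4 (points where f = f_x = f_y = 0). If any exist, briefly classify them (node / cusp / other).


Singular points: {(0, 3)}; classification: node.

Compute partial derivatives:
  f_x = -9*x**2 - 4*x*y + 10*x.
  f_y = -2*x**2 - 3*y**2 + 20*y - 33.
Scan x_0 ∈ {−4, ..., 4}. For each x_0, f_y(x_0, y) is a polynomial in y; find its integer roots y ∈ {−4, ..., 4}, then test f_x and f at those candidates.
  x = -4: f_y(-4, y) = -3*y**2 + 20*y - 65; no integer root y with |y| ≤ 4.
  x = -3: f_y(-3, y) = -3*y**2 + 20*y - 51; no integer root y with |y| ≤ 4.
  x = -2: f_y(-2, y) = -3*y**2 + 20*y - 41; no integer root y with |y| ≤ 4.
  x = -1: f_y(-1, y) = -3*y**2 + 20*y - 35; no integer root y with |y| ≤ 4.
  x = 0: f_y(0, y) = -3*y**2 + 20*y - 33; vanishes at y ∈ {3}. (0, 3): f_x = 0, f = 0 — SINGULAR.
  x = 1: f_y(1, y) = -3*y**2 + 20*y - 35; no integer root y with |y| ≤ 4.
  x = 2: f_y(2, y) = -3*y**2 + 20*y - 41; no integer root y with |y| ≤ 4.
  x = 3: f_y(3, y) = -3*y**2 + 20*y - 51; no integer root y with |y| ≤ 4.
  x = 4: f_y(4, y) = -3*y**2 + 20*y - 65; no integer root y with |y| ≤ 4.
Only singular point on the grid: (0, 3).
Classify: substitute x = 0 + u, y = 3 + v and expand: f = -3*u**3 - 2*u**2*v - u**2 - v**3 + v**2.
No constant or linear terms (consistent with a singular point). Quadratic part: -u**2 + v**2. Cubic part: -3*u**3 - 2*u**2*v - v**3.
The quadratic part v**2 - u**2 = (v − u)(v + u) splits into two distinct linear factors, so there are two distinct tangent lines y − 3 = ±(x − 0) — this is a node (ordinary double point).
Classification: node.


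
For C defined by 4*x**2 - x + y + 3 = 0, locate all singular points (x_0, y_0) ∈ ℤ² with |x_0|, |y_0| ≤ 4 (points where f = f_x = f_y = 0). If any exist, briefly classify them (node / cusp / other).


No singular points in the scanned grid; C is smooth there.

Compute partial derivatives:
  f_x = 8*x - 1.
  f_y = 1.
f_y = 1 is a nonzero constant, so f_y never vanishes: no point (x, y) can satisfy f = f_x = f_y = 0. In particular no (x, y) ∈ {−4, ..., 4}² is singular; the curve is smooth.


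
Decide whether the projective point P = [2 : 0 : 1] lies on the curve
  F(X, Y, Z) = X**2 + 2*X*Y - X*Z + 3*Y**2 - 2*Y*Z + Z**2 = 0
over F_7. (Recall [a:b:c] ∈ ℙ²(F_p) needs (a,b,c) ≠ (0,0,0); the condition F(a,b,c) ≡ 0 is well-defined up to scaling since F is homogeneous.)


F(2,0,1) ≡ 3 (mod 7); P is NOT on the curve.

Evaluate F(2, 0, 1) term-by-term (mod 7).
  X**2 ↦ 1·4·1·1 = 4
  2*X*Y ↦ 2·2·0·1 = 0
  -X*Z ↦ -1·2·1·1 = -2
  3*Y**2 ↦ 3·1·0·1 = 0
  -2*Y*Z ↦ -2·1·0·1 = 0
  Z**2 ↦ 1·1·1·1 = 1
Sum: F(2, 0, 1) = (4) + (0) + (-2) + (0) + (0) + (1) = 3.
Reducing mod 7: 3 ≡ 3 (mod 7).
Since F(a, b, c) ≡ 3 ≠ 0 (mod 7), P does NOT lie on the curve.


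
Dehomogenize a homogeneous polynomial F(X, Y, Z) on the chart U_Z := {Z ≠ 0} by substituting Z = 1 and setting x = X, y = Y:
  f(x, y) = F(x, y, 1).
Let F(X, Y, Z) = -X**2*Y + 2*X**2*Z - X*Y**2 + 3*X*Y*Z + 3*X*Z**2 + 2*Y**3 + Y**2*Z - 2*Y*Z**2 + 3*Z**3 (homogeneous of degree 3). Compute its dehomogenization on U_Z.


f(x, y) = -x**2*y + 2*x**2 - x*y**2 + 3*x*y + 3*x + 2*y**3 + y**2 - 2*y + 3

On U_Z we set Z = 1. Each monomial c·X^i·Y^j·Z^k in F becomes c·x^i·y^j·1^k = c·x^i·y^j.
Substituting Z = 1: F(X, Y, 1) = -x**2*y + 2*x**2 - x*y**2 + 3*x*y + 3*x + 2*y**3 + y**2 - 2*y + 3.
Note: deg(f) ≤ deg(F) = 3; strict inequality happens when F is divisible by Z (lost terms).


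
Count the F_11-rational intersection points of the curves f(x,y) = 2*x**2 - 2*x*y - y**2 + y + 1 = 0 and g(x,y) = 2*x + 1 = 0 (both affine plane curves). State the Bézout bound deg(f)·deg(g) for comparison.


Common zeros: ∅; count = 0; Bézout bound = 2.

deg(f) = 2, deg(g) = 1, so Bézout bound = 2.
Scan x ∈ F_11. For each x, list the y ∈ F_11 with f(x, y) ≡ 0 and those with g(x, y) ≡ 0 (mod 11); the common zeros in that column are the intersection.
  x = 0: f ≡ 0 at y ∈ {4, 8}; g ≡ 0 at y ∈ ∅; common: ∅.
  x = 1: f ≡ 0 at y ∈ ∅; g ≡ 0 at y ∈ ∅; common: ∅.
  x = 2: f ≡ 0 at y ∈ {9, 10}; g ≡ 0 at y ∈ ∅; common: ∅.
  x = 3: f ≡ 0 at y ∈ ∅; g ≡ 0 at y ∈ ∅; common: ∅.
  x = 4: f ≡ 0 at y ∈ {0, 4}; g ≡ 0 at y ∈ ∅; common: ∅.
  x = 5: f ≡ 0 at y ∈ ∅; g ≡ 0 at y ∈ {0, 1, 2, 3, 4, 5, 6, 7, 8, 9, 10}; common: ∅.
  x = 6: f ≡ 0 at y ∈ ∅; g ≡ 0 at y ∈ ∅; common: ∅.
  x = 7: f ≡ 0 at y ∈ {0, 9}; g ≡ 0 at y ∈ ∅; common: ∅.
  x = 8: f ≡ 0 at y ∈ {8, 10}; g ≡ 0 at y ∈ ∅; common: ∅.
  x = 9: f ≡ 0 at y ∈ ∅; g ≡ 0 at y ∈ ∅; common: ∅.
  x = 10: f ≡ 0 at y ∈ ∅; g ≡ 0 at y ∈ ∅; common: ∅.
Collecting: common zeros = ∅, so the count is 0.
Comparison with the Bézout bound: 0 ≤ 2 = deg(f)·deg(g), as expected for curves with no common component (the affine F_11-count falls short of the bound because intersections may lie at infinity, over extension fields, or carry multiplicity).


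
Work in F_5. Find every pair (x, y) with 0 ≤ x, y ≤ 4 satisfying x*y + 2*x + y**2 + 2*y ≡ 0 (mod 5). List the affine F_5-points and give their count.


Affine F_5-points: {(0, 0), (0, 3), (1, 3), (1, 4), (2, 3), (3, 2), (3, 3), (4, 1), (4, 3)}; count = 9.

For each of the 25 pairs (x, y) ∈ F_5², evaluate f(x, y) mod 5. Record the zeros.
  x = 0: [0↦0, 1↦3, 2↦3, 3↦0, 4↦4]  zeros at y ∈ {0, 3}
  x = 1: [0↦2, 1↦1, 2↦2, 3↦0, 4↦0]  zeros at y ∈ {3, 4}
  x = 2: [0↦4, 1↦4, 2↦1, 3↦0, 4↦1]  zeros at y ∈ {3}
  x = 3: [0↦1, 1↦2, 2↦0, 3↦0, 4↦2]  zeros at y ∈ {2, 3}
  x = 4: [0↦3, 1↦0, 2↦4, 3↦0, 4↦3]  zeros at y ∈ {1, 3}
Collecting zeros: affine points = {(0, 0), (0, 3), (1, 3), (1, 4), (2, 3), (3, 2), (3, 3), (4, 1), (4, 3)}.
Total count |C(F_5)_aff| = 9.


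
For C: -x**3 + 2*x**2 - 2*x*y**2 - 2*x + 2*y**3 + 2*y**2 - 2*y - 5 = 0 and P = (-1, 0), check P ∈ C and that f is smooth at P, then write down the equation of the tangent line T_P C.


Tangent line at P: -9*x - 2*y - 9 = 0.

Step 1: f(-1, 0) = 0, so P lies on C.
Step 2: partial derivatives
  f_x(x, y) = -3*x**2 + 4*x - 2*y**2 - 2, f_y(x, y) = -4*x*y + 6*y**2 + 4*y - 2.
  f_x(P) = -9, f_y(P) = -2 (gradient nonzero, so P is smooth).
Step 3: tangent line at P: -9·(x − -1) + -2·(y − 0) = 0.
Expanding: -9*x - 2*y - 9 = 0.


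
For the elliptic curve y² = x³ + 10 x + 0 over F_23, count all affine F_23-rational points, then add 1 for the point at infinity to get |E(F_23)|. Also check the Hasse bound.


Affine points = {(0, 0), (4, 9), (4, 14), (6, 0), (12, 10), (12, 13), (13, 2), (13, 21), (14, 3), (14, 20), (15, 11), (15, 12), (16, 1), (16, 22), (17, 0), (18, 3), (18, 20), (20, 9), (20, 14), (21, 8), (21, 15), (22, 9), (22, 14)}; affine count = 23; |E(F_23)| = 24.

Discriminant check: Δ ∝ 4a³ + 27b² = 4·10³ + 27·0² = 4·1000 + 27·0 ≡ 21 (mod 23). Nonzero ⇒ E is nonsingular.
For each x ∈ F_23, compute rhs = x³ + 10·x + 0 mod 23, then count y ∈ F_23 with y² ≡ rhs.
  x = 0: rhs = 0, matching y values: 0 (1 points).
  x = 1: rhs = 11, matching y values: none (0 points).
  x = 2: rhs = 5, matching y values: none (0 points).
  x = 3: rhs = 11, matching y values: none (0 points).
  x = 4: rhs = 12, matching y values: 9, 14 (2 points).
  x = 5: rhs = 14, matching y values: none (0 points).
  x = 6: rhs = 0, matching y values: 0 (1 points).
  x = 7: rhs = 22, matching y values: none (0 points).
  x = 8: rhs = 17, matching y values: none (0 points).
  x = 9: rhs = 14, matching y values: none (0 points).
  x = 10: rhs = 19, matching y values: none (0 points).
  x = 11: rhs = 15, matching y values: none (0 points).
  x = 12: rhs = 8, matching y values: 10, 13 (2 points).
  x = 13: rhs = 4, matching y values: 2, 21 (2 points).
  x = 14: rhs = 9, matching y values: 3, 20 (2 points).
  x = 15: rhs = 6, matching y values: 11, 12 (2 points).
  x = 16: rhs = 1, matching y values: 1, 22 (2 points).
  x = 17: rhs = 0, matching y values: 0 (1 points).
  x = 18: rhs = 9, matching y values: 3, 20 (2 points).
  x = 19: rhs = 11, matching y values: none (0 points).
  x = 20: rhs = 12, matching y values: 9, 14 (2 points).
  x = 21: rhs = 18, matching y values: 8, 15 (2 points).
  x = 22: rhs = 12, matching y values: 9, 14 (2 points).
Total affine count: 23.
Full point count |E(F_23)| = 23 + 1 = 24.
Hasse bound: |24 − (23+1)| = |0| = 0 ≤ 2√23 ≈ 9.5917 ✓.


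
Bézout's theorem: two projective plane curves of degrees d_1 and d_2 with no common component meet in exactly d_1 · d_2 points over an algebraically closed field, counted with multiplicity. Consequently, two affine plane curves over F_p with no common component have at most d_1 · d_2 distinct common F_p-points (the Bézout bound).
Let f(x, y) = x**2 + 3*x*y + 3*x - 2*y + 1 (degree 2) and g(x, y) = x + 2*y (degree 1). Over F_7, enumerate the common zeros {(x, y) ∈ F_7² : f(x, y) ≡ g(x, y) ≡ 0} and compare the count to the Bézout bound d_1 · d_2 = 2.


Common zeros: {(2, 6), (6, 4)}; count = 2; Bézout bound = 2.

deg(f) = 2, deg(g) = 1, so Bézout bound = 2.
Scan x ∈ F_7. For each x, list the y ∈ F_7 with f(x, y) ≡ 0 and those with g(x, y) ≡ 0 (mod 7); the common zeros in that column are the intersection.
  x = 0: f ≡ 0 at y ∈ {4}; g ≡ 0 at y ∈ {0}; common: ∅.
  x = 1: f ≡ 0 at y ∈ {2}; g ≡ 0 at y ∈ {3}; common: ∅.
  x = 2: f ≡ 0 at y ∈ {6}; g ≡ 0 at y ∈ {6}; common: {6}.
  x = 3: f ≡ 0 at y ∈ ∅; g ≡ 0 at y ∈ {2}; common: ∅.
  x = 4: f ≡ 0 at y ∈ {2}; g ≡ 0 at y ∈ {5}; common: ∅.
  x = 5: f ≡ 0 at y ∈ {6}; g ≡ 0 at y ∈ {1}; common: ∅.
  x = 6: f ≡ 0 at y ∈ {4}; g ≡ 0 at y ∈ {4}; common: {4}.
Collecting: common zeros = {(2, 6), (6, 4)}, so the count is 2.
Comparison with the Bézout bound: 2 ≤ 2 = deg(f)·deg(g), as expected for curves with no common component (the bound is attained).


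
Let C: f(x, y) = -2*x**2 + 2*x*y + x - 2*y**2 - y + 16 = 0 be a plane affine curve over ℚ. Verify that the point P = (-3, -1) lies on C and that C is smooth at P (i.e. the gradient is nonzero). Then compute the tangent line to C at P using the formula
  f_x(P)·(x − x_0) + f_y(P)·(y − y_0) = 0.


Tangent line at P: 11*x - 3*y + 30 = 0.

Step 1: f(-3, -1) = 0, so P lies on C.
Step 2: partial derivatives
  f_x(x, y) = -4*x + 2*y + 1, f_y(x, y) = 2*x - 4*y - 1.
  f_x(P) = 11, f_y(P) = -3 (gradient nonzero, so P is smooth).
Step 3: tangent line at P: 11·(x − -3) + -3·(y − -1) = 0.
Expanding: 11*x - 3*y + 30 = 0.


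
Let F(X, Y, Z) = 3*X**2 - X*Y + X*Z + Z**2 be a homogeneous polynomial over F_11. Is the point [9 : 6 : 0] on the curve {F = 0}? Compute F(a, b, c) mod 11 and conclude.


F(9,6,0) ≡ 2 (mod 11); P is NOT on the curve.

Evaluate F(9, 6, 0) term-by-term (mod 11).
  3*X**2 ↦ 3·81·1·1 = 243
  -X*Y ↦ -1·9·6·1 = -54
  X*Z ↦ 1·9·1·0 = 0
  Z**2 ↦ 1·1·1·0 = 0
Sum: F(9, 6, 0) = (243) + (-54) + (0) + (0) = 189.
Reducing mod 11: 189 ≡ 2 (mod 11).
Since F(a, b, c) ≡ 2 ≠ 0 (mod 11), P does NOT lie on the curve.


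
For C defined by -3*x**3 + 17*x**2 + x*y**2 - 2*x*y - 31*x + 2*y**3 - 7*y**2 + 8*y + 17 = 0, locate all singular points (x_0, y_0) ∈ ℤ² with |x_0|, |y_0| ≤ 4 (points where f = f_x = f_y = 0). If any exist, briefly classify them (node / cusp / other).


Singular points: {(2, 1)}; classification: node.

Compute partial derivatives:
  f_x = -9*x**2 + 34*x + y**2 - 2*y - 31.
  f_y = 2*x*y - 2*x + 6*y**2 - 14*y + 8.
Scan x_0 ∈ {−4, ..., 4}. For each x_0, f_y(x_0, y) is a polynomial in y; find its integer roots y ∈ {−4, ..., 4}, then test f_x and f at those candidates.
  x = -4: f_y(-4, y) = 6*y**2 - 22*y + 16; vanishes at y ∈ {1}. (-4, 1): f_x = -312 ≠ 0.
  x = -3: f_y(-3, y) = 6*y**2 - 20*y + 14; vanishes at y ∈ {1}. (-3, 1): f_x = -215 ≠ 0.
  x = -2: f_y(-2, y) = 6*y**2 - 18*y + 12; vanishes at y ∈ {1, 2}. (-2, 1): f_x = -136 ≠ 0; (-2, 2): f_x = -135 ≠ 0.
  x = -1: f_y(-1, y) = 6*y**2 - 16*y + 10; vanishes at y ∈ {1}. (-1, 1): f_x = -75 ≠ 0.
  x = 0: f_y(0, y) = 6*y**2 - 14*y + 8; vanishes at y ∈ {1}. (0, 1): f_x = -32 ≠ 0.
  x = 1: f_y(1, y) = 6*y**2 - 12*y + 6; vanishes at y ∈ {1}. (1, 1): f_x = -7 ≠ 0.
  x = 2: f_y(2, y) = 6*y**2 - 10*y + 4; vanishes at y ∈ {1}. (2, 1): f_x = 0, f = 0 — SINGULAR.
  x = 3: f_y(3, y) = 6*y**2 - 8*y + 2; vanishes at y ∈ {1}. (3, 1): f_x = -11 ≠ 0.
  x = 4: f_y(4, y) = 6*y**2 - 6*y; vanishes at y ∈ {0, 1}. (4, 0): f_x = -39 ≠ 0; (4, 1): f_x = -40 ≠ 0.
Only singular point on the grid: (2, 1).
Classify: substitute x = 2 + u, y = 1 + v and expand: f = -3*u**3 - u**2 + u*v**2 + 2*v**3 + v**2.
No constant or linear terms (consistent with a singular point). Quadratic part: -u**2 + v**2. Cubic part: -3*u**3 + u*v**2 + 2*v**3.
The quadratic part v**2 - u**2 = (v − u)(v + u) splits into two distinct linear factors, so there are two distinct tangent lines y − 1 = ±(x − 2) — this is a node (ordinary double point).
Classification: node.


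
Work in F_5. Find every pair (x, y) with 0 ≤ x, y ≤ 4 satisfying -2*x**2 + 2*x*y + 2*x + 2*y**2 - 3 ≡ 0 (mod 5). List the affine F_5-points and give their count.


Affine F_5-points: {(0, 2), (0, 3), (3, 0), (3, 2), (4, 3)}; count = 5.

For each of the 25 pairs (x, y) ∈ F_5², evaluate f(x, y) mod 5. Record the zeros.
  x = 0: [0↦2, 1↦4, 2↦0, 3↦0, 4↦4]  zeros at y ∈ {2, 3}
  x = 1: [0↦2, 1↦1, 2↦4, 3↦1, 4↦2]  zeros at y ∈ ∅
  x = 2: [0↦3, 1↦4, 2↦4, 3↦3, 4↦1]  zeros at y ∈ ∅
  x = 3: [0↦0, 1↦3, 2↦0, 3↦1, 4↦1]  zeros at y ∈ {0, 2}
  x = 4: [0↦3, 1↦3, 2↦2, 3↦0, 4↦2]  zeros at y ∈ {3}
Collecting zeros: affine points = {(0, 2), (0, 3), (3, 0), (3, 2), (4, 3)}.
Total count |C(F_5)_aff| = 5.


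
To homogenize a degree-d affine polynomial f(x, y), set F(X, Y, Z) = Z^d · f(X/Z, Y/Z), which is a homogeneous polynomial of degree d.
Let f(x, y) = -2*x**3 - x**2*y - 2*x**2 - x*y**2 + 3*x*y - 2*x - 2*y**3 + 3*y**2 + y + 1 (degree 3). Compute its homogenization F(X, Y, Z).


F(X, Y, Z) = -2*X**3 - X**2*Y - 2*X**2*Z - X*Y**2 + 3*X*Y*Z - 2*X*Z**2 - 2*Y**3 + 3*Y**2*Z + Y*Z**2 + Z**3

deg(f) = 3.
Substitute x = X/Z, y = Y/Z into f, then multiply by Z^3.
  monomial -2·x^3·y^0 ↦ -2·X^3·Y^0·Z^0.
  monomial -1·x^2·y^1 ↦ -1·X^2·Y^1·Z^0.
  monomial -2·x^2·y^0 ↦ -2·X^2·Y^0·Z^1.
  monomial -1·x^1·y^2 ↦ -1·X^1·Y^2·Z^0.
  monomial 3·x^1·y^1 ↦ 3·X^1·Y^1·Z^1.
  monomial -2·x^1·y^0 ↦ -2·X^1·Y^0·Z^2.
  monomial -2·x^0·y^3 ↦ -2·X^0·Y^3·Z^0.
  monomial 3·x^0·y^2 ↦ 3·X^0·Y^2·Z^1.
  monomial 1·x^0·y^1 ↦ 1·X^0·Y^1·Z^2.
  monomial 1·x^0·y^0 ↦ 1·X^0·Y^0·Z^3.
Collecting: F(X, Y, Z) = -2*X**3 - X**2*Y - 2*X**2*Z - X*Y**2 + 3*X*Y*Z - 2*X*Z**2 - 2*Y**3 + 3*Y**2*Z + Y*Z**2 + Z**3.


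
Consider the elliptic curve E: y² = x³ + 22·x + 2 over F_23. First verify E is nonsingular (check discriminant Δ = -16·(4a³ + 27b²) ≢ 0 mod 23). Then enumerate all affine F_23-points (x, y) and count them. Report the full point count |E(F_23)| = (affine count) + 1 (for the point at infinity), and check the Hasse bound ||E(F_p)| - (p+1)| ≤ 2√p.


Affine points = {(0, 5), (0, 18), (1, 5), (1, 18), (2, 10), (2, 13), (3, 7), (3, 16), (4, 4), (4, 19), (7, 4), (7, 19), (8, 0), (9, 3), (9, 20), (10, 7), (10, 16), (12, 4), (12, 19), (13, 1), (13, 22), (14, 8), (14, 15), (15, 2), (15, 21), (20, 1), (20, 22), (22, 5), (22, 18)}; affine count = 29; |E(F_23)| = 30.

Discriminant check: Δ ∝ 4a³ + 27b² = 4·22³ + 27·2² = 4·10648 + 27·4 ≡ 12 (mod 23). Nonzero ⇒ E is nonsingular.
For each x ∈ F_23, compute rhs = x³ + 22·x + 2 mod 23, then count y ∈ F_23 with y² ≡ rhs.
  x = 0: rhs = 2, matching y values: 5, 18 (2 points).
  x = 1: rhs = 2, matching y values: 5, 18 (2 points).
  x = 2: rhs = 8, matching y values: 10, 13 (2 points).
  x = 3: rhs = 3, matching y values: 7, 16 (2 points).
  x = 4: rhs = 16, matching y values: 4, 19 (2 points).
  x = 5: rhs = 7, matching y values: none (0 points).
  x = 6: rhs = 5, matching y values: none (0 points).
  x = 7: rhs = 16, matching y values: 4, 19 (2 points).
  x = 8: rhs = 0, matching y values: 0 (1 points).
  x = 9: rhs = 9, matching y values: 3, 20 (2 points).
  x = 10: rhs = 3, matching y values: 7, 16 (2 points).
  x = 11: rhs = 11, matching y values: none (0 points).
  x = 12: rhs = 16, matching y values: 4, 19 (2 points).
  x = 13: rhs = 1, matching y values: 1, 22 (2 points).
  x = 14: rhs = 18, matching y values: 8, 15 (2 points).
  x = 15: rhs = 4, matching y values: 2, 21 (2 points).
  x = 16: rhs = 11, matching y values: none (0 points).
  x = 17: rhs = 22, matching y values: none (0 points).
  x = 18: rhs = 20, matching y values: none (0 points).
  x = 19: rhs = 11, matching y values: none (0 points).
  x = 20: rhs = 1, matching y values: 1, 22 (2 points).
  x = 21: rhs = 19, matching y values: none (0 points).
  x = 22: rhs = 2, matching y values: 5, 18 (2 points).
Total affine count: 29.
Full point count |E(F_23)| = 29 + 1 = 30.
Hasse bound: |30 − (23+1)| = |6| = 6 ≤ 2√23 ≈ 9.5917 ✓.


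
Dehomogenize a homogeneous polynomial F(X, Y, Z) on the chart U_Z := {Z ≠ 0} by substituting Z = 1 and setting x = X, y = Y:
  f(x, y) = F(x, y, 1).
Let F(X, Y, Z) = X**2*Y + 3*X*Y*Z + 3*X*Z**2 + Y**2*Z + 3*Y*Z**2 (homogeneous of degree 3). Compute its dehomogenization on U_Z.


f(x, y) = x**2*y + 3*x*y + 3*x + y**2 + 3*y

On U_Z we set Z = 1. Each monomial c·X^i·Y^j·Z^k in F becomes c·x^i·y^j·1^k = c·x^i·y^j.
Substituting Z = 1: F(X, Y, 1) = x**2*y + 3*x*y + 3*x + y**2 + 3*y.
Note: deg(f) ≤ deg(F) = 3; strict inequality happens when F is divisible by Z (lost terms).


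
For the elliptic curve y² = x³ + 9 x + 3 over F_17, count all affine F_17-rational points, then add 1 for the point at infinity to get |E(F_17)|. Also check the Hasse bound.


Affine points = {(1, 8), (1, 9), (4, 1), (4, 16), (6, 1), (6, 16), (7, 1), (7, 16), (8, 3), (8, 14), (14, 0)}; affine count = 11; |E(F_17)| = 12.

Discriminant check: Δ ∝ 4a³ + 27b² = 4·9³ + 27·3² = 4·729 + 27·9 ≡ 14 (mod 17). Nonzero ⇒ E is nonsingular.
For each x ∈ F_17, compute rhs = x³ + 9·x + 3 mod 17, then count y ∈ F_17 with y² ≡ rhs.
  x = 0: rhs = 3, matching y values: none (0 points).
  x = 1: rhs = 13, matching y values: 8, 9 (2 points).
  x = 2: rhs = 12, matching y values: none (0 points).
  x = 3: rhs = 6, matching y values: none (0 points).
  x = 4: rhs = 1, matching y values: 1, 16 (2 points).
  x = 5: rhs = 3, matching y values: none (0 points).
  x = 6: rhs = 1, matching y values: 1, 16 (2 points).
  x = 7: rhs = 1, matching y values: 1, 16 (2 points).
  x = 8: rhs = 9, matching y values: 3, 14 (2 points).
  x = 9: rhs = 14, matching y values: none (0 points).
  x = 10: rhs = 5, matching y values: none (0 points).
  x = 11: rhs = 5, matching y values: none (0 points).
  x = 12: rhs = 3, matching y values: none (0 points).
  x = 13: rhs = 5, matching y values: none (0 points).
  x = 14: rhs = 0, matching y values: 0 (1 points).
  x = 15: rhs = 11, matching y values: none (0 points).
  x = 16: rhs = 10, matching y values: none (0 points).
Total affine count: 11.
Full point count |E(F_17)| = 11 + 1 = 12.
Hasse bound: |12 − (17+1)| = |-6| = 6 ≤ 2√17 ≈ 8.2462 ✓.


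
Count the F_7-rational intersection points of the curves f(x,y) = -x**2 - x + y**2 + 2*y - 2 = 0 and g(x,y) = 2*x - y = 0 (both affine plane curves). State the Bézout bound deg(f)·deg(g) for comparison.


Common zeros: ∅; count = 0; Bézout bound = 2.

deg(f) = 2, deg(g) = 1, so Bézout bound = 2.
Scan x ∈ F_7. For each x, list the y ∈ F_7 with f(x, y) ≡ 0 and those with g(x, y) ≡ 0 (mod 7); the common zeros in that column are the intersection.
  x = 0: f ≡ 0 at y ∈ ∅; g ≡ 0 at y ∈ {0}; common: ∅.
  x = 1: f ≡ 0 at y ∈ ∅; g ≡ 0 at y ∈ {2}; common: ∅.
  x = 2: f ≡ 0 at y ∈ {2, 3}; g ≡ 0 at y ∈ {4}; common: ∅.
  x = 3: f ≡ 0 at y ∈ {0, 5}; g ≡ 0 at y ∈ {6}; common: ∅.
  x = 4: f ≡ 0 at y ∈ {2, 3}; g ≡ 0 at y ∈ {1}; common: ∅.
  x = 5: f ≡ 0 at y ∈ ∅; g ≡ 0 at y ∈ {3}; common: ∅.
  x = 6: f ≡ 0 at y ∈ ∅; g ≡ 0 at y ∈ {5}; common: ∅.
Collecting: common zeros = ∅, so the count is 0.
Comparison with the Bézout bound: 0 ≤ 2 = deg(f)·deg(g), as expected for curves with no common component (the affine F_7-count falls short of the bound because intersections may lie at infinity, over extension fields, or carry multiplicity).


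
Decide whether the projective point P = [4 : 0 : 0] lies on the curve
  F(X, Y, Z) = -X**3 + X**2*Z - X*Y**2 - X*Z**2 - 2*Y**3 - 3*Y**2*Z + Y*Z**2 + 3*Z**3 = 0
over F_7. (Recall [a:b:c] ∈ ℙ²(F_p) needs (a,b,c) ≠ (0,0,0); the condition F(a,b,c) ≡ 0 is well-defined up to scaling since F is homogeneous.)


F(4,0,0) ≡ 6 (mod 7); P is NOT on the curve.

Evaluate F(4, 0, 0) term-by-term (mod 7).
  -X**3 ↦ -1·64·1·1 = -64
  X**2*Z ↦ 1·16·1·0 = 0
  -X*Y**2 ↦ -1·4·0·1 = 0
  -X*Z**2 ↦ -1·4·1·0 = 0
  -2*Y**3 ↦ -2·1·0·1 = 0
  -3*Y**2*Z ↦ -3·1·0·0 = 0
  Y*Z**2 ↦ 1·1·0·0 = 0
  3*Z**3 ↦ 3·1·1·0 = 0
Sum: F(4, 0, 0) = (-64) + (0) + (0) + (0) + (0) + (0) + (0) + (0) = -64.
Reducing mod 7: -64 ≡ 6 (mod 7).
Since F(a, b, c) ≡ 6 ≠ 0 (mod 7), P does NOT lie on the curve.


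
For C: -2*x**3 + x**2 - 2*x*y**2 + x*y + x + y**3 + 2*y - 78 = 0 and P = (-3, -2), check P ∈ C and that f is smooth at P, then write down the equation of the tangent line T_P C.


Tangent line at P: -69*x - 13*y - 233 = 0.

Step 1: f(-3, -2) = 0, so P lies on C.
Step 2: partial derivatives
  f_x(x, y) = -6*x**2 + 2*x - 2*y**2 + y + 1, f_y(x, y) = -4*x*y + x + 3*y**2 + 2.
  f_x(P) = -69, f_y(P) = -13 (gradient nonzero, so P is smooth).
Step 3: tangent line at P: -69·(x − -3) + -13·(y − -2) = 0.
Expanding: -69*x - 13*y - 233 = 0.


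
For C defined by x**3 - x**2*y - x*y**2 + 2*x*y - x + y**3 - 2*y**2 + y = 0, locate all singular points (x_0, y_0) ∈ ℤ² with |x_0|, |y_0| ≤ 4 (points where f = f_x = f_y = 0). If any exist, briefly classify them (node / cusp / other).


Singular points: {(0, 1)}; classification: node.

Compute partial derivatives:
  f_x = 3*x**2 - 2*x*y - y**2 + 2*y - 1.
  f_y = -x**2 - 2*x*y + 2*x + 3*y**2 - 4*y + 1.
Scan x_0 ∈ {−4, ..., 4}. For each x_0, f_y(x_0, y) is a polynomial in y; find its integer roots y ∈ {−4, ..., 4}, then test f_x and f at those candidates.
  x = -4: f_y(-4, y) = 3*y**2 + 4*y - 23; no integer root y with |y| ≤ 4.
  x = -3: f_y(-3, y) = 3*y**2 + 2*y - 14; no integer root y with |y| ≤ 4.
  x = -2: f_y(-2, y) = 3*y**2 - 7; no integer root y with |y| ≤ 4.
  x = -1: f_y(-1, y) = 3*y**2 - 2*y - 2; no integer root y with |y| ≤ 4.
  x = 0: f_y(0, y) = 3*y**2 - 4*y + 1; vanishes at y ∈ {1}. (0, 1): f_x = 0, f = 0 — SINGULAR.
  x = 1: f_y(1, y) = 3*y**2 - 6*y + 2; no integer root y with |y| ≤ 4.
  x = 2: f_y(2, y) = 3*y**2 - 8*y + 1; no integer root y with |y| ≤ 4.
  x = 3: f_y(3, y) = 3*y**2 - 10*y - 2; no integer root y with |y| ≤ 4.
  x = 4: f_y(4, y) = 3*y**2 - 12*y - 7; no integer root y with |y| ≤ 4.
Only singular point on the grid: (0, 1).
Classify: substitute x = 0 + u, y = 1 + v and expand: f = u**3 - u**2*v - u**2 - u*v**2 + v**3 + v**2.
No constant or linear terms (consistent with a singular point). Quadratic part: -u**2 + v**2. Cubic part: u**3 - u**2*v - u*v**2 + v**3.
The quadratic part v**2 - u**2 = (v − u)(v + u) splits into two distinct linear factors, so there are two distinct tangent lines y − 1 = ±(x − 0) — this is a node (ordinary double point).
Classification: node.
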